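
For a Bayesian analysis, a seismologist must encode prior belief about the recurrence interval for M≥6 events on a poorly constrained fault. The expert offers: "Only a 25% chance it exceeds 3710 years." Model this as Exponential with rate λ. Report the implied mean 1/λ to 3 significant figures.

P(T > 3710.0) = e^(−λ·3710.0) = 0.25, so λ = −ln(0.25)/3710.0 = 0.000374.
Mean = 1/λ = 2680 years.

mean ≈ 2680 years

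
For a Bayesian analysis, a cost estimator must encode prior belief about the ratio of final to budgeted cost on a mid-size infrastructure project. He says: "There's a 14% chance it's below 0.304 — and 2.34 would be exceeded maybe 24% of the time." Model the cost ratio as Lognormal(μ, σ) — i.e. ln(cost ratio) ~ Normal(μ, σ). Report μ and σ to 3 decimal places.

If T ~ Lognormal(μ,σ) then ln T ~ Normal(μ,σ), so the p-quantile of ln T is μ + z_p·σ.
ln(0.304) = -1.191 and ln(2.34) = 0.8502; z_{0.14} = -1.08, z_{0.76} = 0.7063.
σ = (0.8502 − -1.191)/(0.7063 − (-1.08)) = 1.142.
μ = -1.191 − (-1.08)·1.142 = 0.043.

μ ≈ 0.043, σ ≈ 1.142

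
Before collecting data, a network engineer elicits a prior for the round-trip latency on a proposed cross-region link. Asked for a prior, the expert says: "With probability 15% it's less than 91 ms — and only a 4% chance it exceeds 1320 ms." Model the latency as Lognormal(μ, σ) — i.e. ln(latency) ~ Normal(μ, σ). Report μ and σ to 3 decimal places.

μ ≈ 5.505, σ ≈ 0.960

If T ~ Lognormal(μ,σ) then ln T ~ Normal(μ,σ), so the p-quantile of ln T is μ + z_p·σ.
ln(91) = 4.511 and ln(1320) = 7.185; z_{0.15} = -1.036, z_{0.96} = 1.751.
σ = (7.185 − 4.511)/(1.751 − (-1.036)) = 0.960.
μ = 4.511 − (-1.036)·0.960 = 5.505.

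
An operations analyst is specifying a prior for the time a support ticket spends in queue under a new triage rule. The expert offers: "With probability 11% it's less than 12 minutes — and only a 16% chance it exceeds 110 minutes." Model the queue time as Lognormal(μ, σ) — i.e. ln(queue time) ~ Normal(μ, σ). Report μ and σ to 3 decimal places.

μ ≈ 3.708, σ ≈ 0.998

If T ~ Lognormal(μ,σ) then ln T ~ Normal(μ,σ), so the p-quantile of ln T is μ + z_p·σ.
ln(12) = 2.485 and ln(110) = 4.7; z_{0.11} = -1.227, z_{0.84} = 0.9945.
σ = (4.7 − 2.485)/(0.9945 − (-1.227)) = 0.998.
μ = 2.485 − (-1.227)·0.998 = 3.708.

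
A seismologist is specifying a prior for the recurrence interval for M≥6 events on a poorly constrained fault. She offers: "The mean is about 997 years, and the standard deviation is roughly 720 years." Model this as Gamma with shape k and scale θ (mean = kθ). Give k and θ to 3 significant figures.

k ≈ 1.92, θ ≈ 520

For Gamma(k, scale θ): mean = kθ, variance = kθ², so CV = 1/√k.
CV = SD/mean = 720/997 = 0.7222, hence k = 1/CV² = 1.92.
Then θ = mean/k = 997/1.92 = 520.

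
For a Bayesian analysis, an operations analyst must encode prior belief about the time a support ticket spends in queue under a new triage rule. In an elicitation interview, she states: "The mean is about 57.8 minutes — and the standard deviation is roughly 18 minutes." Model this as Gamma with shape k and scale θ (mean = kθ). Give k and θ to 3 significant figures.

For Gamma(k, scale θ): mean = kθ, variance = kθ², so CV = 1/√k.
CV = SD/mean = 18/57.8 = 0.3114, hence k = 1/CV² = 10.3.
Then θ = mean/k = 57.8/10.3 = 5.61.

k ≈ 10.3, θ ≈ 5.61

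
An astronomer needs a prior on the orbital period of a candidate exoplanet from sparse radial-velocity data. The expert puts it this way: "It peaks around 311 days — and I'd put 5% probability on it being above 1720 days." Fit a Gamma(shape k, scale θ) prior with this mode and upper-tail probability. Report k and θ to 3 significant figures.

k ≈ 1.8, θ ≈ 390

Gamma(k,θ) with k>1 has mode (k−1)θ, so θ = 311/(k−1).
Need P(X < 1720) = 0.95 with θ tied to k this way. Start at k = 2, θ = 311: P(X<1720) ≈ 0.974.
Too high — lower k to spread out. Iterating converges to k ≈ 1.8.
Then θ = 311/(1.8−1) ≈ 390.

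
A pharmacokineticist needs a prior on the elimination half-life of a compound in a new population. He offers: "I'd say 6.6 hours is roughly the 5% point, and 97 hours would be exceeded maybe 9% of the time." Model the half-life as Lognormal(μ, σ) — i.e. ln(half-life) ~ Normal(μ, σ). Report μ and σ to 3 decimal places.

If T ~ Lognormal(μ,σ) then ln T ~ Normal(μ,σ), so the p-quantile of ln T is μ + z_p·σ.
ln(6.6) = 1.887 and ln(97) = 4.575; z_{0.05} = -1.645, z_{0.91} = 1.341.
σ = (4.575 − 1.887)/(1.341 − (-1.645)) = 0.900.
μ = 1.887 − (-1.645)·0.900 = 3.368.

μ ≈ 3.368, σ ≈ 0.900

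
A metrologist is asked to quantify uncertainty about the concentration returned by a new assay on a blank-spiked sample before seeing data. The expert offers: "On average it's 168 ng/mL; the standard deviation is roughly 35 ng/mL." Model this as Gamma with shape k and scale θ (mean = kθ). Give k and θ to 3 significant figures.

For Gamma(k, scale θ): mean = kθ, variance = kθ², so CV = 1/√k.
CV = SD/mean = 35/168 = 0.2083, hence k = 1/CV² = 23.
Then θ = mean/k = 168/23 = 7.29.

k ≈ 23, θ ≈ 7.29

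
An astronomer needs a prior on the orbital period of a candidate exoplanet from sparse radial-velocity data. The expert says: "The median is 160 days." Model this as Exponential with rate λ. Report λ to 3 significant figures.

Exponential median = ln 2 / λ, so λ = ln 2 / 160.0 = 0.00433.

λ ≈ 0.00433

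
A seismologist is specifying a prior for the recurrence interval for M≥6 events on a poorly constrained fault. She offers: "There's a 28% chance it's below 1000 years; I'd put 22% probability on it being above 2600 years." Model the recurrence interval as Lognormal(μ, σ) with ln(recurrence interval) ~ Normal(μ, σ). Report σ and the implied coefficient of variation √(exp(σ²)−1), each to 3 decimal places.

σ ≈ 0.705, CV ≈ 0.803

If T ~ Lognormal(μ,σ) then ln T ~ Normal(μ,σ), so the p-quantile of ln T is μ + z_p·σ.
ln(1000) = 6.908 and ln(2600) = 7.863; z_{0.28} = -0.5828, z_{0.78} = 0.7722.
σ = (7.863 − 6.908)/(0.7722 − (-0.5828)) = 0.705.
μ = 6.908 − (-0.5828)·0.705 = 7.319.
CV = √(exp(σ²)−1) = √(exp(0.4972)−1) = 0.803.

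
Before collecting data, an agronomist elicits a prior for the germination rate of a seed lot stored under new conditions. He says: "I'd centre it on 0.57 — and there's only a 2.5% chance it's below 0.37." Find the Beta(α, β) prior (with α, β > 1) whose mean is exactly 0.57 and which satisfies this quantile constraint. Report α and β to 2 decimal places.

α ≈ 13.36, β ≈ 10.07

With mean 0.57 fixed, write α = 0.57s, β = 0.43s where s = α+β.
Need P(θ < 0.37) = 0.025 under Beta(0.57s, 0.43s). Normal approximation: (q−m)/√(m(1−m)/s) ≈ z_{0.025} = -1.96, so s ≈ 0.57·0.43·(-1.96)²/(0.37−0.57)² = 23.5.
At s = 23.5: P(θ<0.37) ≈ 0.025. Adjusting to match 0.025 gives s ≈ 23.43.
So α = 0.57·23.43 ≈ 13.36, β = 0.43·23.43 ≈ 10.07.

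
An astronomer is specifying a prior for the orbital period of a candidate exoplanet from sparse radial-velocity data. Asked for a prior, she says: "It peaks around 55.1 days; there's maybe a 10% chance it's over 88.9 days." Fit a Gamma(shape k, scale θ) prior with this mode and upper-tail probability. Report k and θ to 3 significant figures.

k ≈ 9.22, θ ≈ 6.7

Gamma(k,θ) with k>1 has mode (k−1)θ, so θ = 55.1/(k−1).
Need P(X < 88.9) = 0.9 with θ tied to k this way. Start at k = 2, θ = 55.1: P(X<88.9) ≈ 0.479.
Too low — raise k to concentrate. Iterating converges to k ≈ 9.22.
Then θ = 55.1/(9.22−1) ≈ 6.7.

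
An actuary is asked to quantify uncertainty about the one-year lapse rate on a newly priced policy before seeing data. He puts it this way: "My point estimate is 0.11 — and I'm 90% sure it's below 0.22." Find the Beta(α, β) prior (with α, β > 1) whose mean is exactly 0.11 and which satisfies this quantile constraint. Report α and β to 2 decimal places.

α ≈ 1.59, β ≈ 12.86

With mean 0.11 fixed, write α = 0.11s, β = 0.89s where s = α+β.
Need P(θ < 0.22) = 0.9 under Beta(0.11s, 0.89s). Normal approximation: (q−m)/√(m(1−m)/s) ≈ z_{0.9} = 1.28, so s ≈ 0.11·0.89·(1.28)²/(0.22−0.11)² = 13.3.
At s = 13.3: P(θ<0.22) ≈ 0.893. Adjusting to match 0.9 gives s ≈ 14.45.
So α = 0.11·14.45 ≈ 1.59, β = 0.89·14.45 ≈ 12.86.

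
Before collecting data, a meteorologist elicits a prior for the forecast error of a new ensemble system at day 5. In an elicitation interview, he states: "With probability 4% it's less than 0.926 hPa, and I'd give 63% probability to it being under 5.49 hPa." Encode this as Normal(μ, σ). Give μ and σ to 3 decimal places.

The p-quantile of Normal(μ,σ) is μ + z_p·σ, with z_{0.04} = -1.751 and z_{0.63} = 0.3319.
Eliminate σ: μ = (z₂·x₁ − z₁·x₂)/(z₂ − z₁) = (0.3319·0.926 − (-1.751)·5.49)/2.083 = 4.763.
Then σ = (x₂ − x₁)/(z₂ − z₁) = (5.49 − 0.926)/2.083 = 2.192.

μ = 4.763, σ = 2.192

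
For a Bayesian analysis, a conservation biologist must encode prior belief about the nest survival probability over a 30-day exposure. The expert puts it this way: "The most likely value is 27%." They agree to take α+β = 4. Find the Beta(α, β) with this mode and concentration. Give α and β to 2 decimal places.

α = 1.54, β = 2.46

For α,β > 1 the Beta mode is (α−1)/(α+β−2). With α+β = 4, the mode is (α−1)/2.
Set (α−1)/2 = 0.27 → α = 1 + 0.27·2 = 1.54.
β = 4 − α = 2.46.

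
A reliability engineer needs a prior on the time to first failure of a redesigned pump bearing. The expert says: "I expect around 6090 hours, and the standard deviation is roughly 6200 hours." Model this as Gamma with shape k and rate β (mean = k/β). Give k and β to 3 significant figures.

For Gamma(k, rate β): mean = k/β, variance = k/β², so CV = 1/√k.
CV = SD/mean = 6200/6090 = 1.018, hence k = 1/CV² = 0.965.
Then β = k/mean = 0.965/6090 = 0.000158.

k ≈ 0.965, β ≈ 0.000158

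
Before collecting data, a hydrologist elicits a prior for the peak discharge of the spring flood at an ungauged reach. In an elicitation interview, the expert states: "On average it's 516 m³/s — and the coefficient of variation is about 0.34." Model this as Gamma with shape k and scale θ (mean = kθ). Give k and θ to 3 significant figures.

For Gamma(k, scale θ): mean = kθ, variance = kθ², so CV = 1/√k.
CV = 0.34, hence k = 1/CV² = 8.65.
Then θ = mean/k = 516/8.65 = 59.6.

k ≈ 8.65, θ ≈ 59.6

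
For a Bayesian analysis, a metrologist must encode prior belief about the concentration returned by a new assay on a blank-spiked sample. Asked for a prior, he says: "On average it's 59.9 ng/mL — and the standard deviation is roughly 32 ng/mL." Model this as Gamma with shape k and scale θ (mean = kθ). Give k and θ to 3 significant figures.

k ≈ 3.5, θ ≈ 17.1

For Gamma(k, scale θ): mean = kθ, variance = kθ², so CV = 1/√k.
CV = SD/mean = 32/59.9 = 0.5342, hence k = 1/CV² = 3.5.
Then θ = mean/k = 59.9/3.5 = 17.1.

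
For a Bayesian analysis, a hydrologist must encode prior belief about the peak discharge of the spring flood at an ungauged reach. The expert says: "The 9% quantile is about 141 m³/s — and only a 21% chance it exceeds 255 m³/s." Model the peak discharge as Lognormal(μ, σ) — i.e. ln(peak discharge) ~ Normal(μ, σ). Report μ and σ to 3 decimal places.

If T ~ Lognormal(μ,σ) then ln T ~ Normal(μ,σ), so the p-quantile of ln T is μ + z_p·σ.
ln(141) = 4.949 and ln(255) = 5.541; z_{0.09} = -1.341, z_{0.79} = 0.8064.
σ = (5.541 − 4.949)/(0.8064 − (-1.341)) = 0.276.
μ = 4.949 − (-1.341)·0.276 = 5.319.

μ ≈ 5.319, σ ≈ 0.276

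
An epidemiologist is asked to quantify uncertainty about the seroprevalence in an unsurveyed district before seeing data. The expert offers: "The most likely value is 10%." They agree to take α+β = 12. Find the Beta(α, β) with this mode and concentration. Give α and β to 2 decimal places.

For α,β > 1 the Beta mode is (α−1)/(α+β−2). With α+β = 12, the mode is (α−1)/10.
Set (α−1)/10 = 0.1 → α = 1 + 0.1·10 = 2.00.
β = 12 − α = 10.00.

α = 2.00, β = 10.00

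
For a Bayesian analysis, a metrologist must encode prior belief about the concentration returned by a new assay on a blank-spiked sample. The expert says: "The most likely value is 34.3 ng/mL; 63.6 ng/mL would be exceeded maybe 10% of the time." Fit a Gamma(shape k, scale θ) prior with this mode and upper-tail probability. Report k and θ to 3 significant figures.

k ≈ 6.01, θ ≈ 6.85

Gamma(k,θ) with k>1 has mode (k−1)θ, so θ = 34.3/(k−1).
Need P(X < 63.6) = 0.9 with θ tied to k this way. Start at k = 2, θ = 34.3: P(X<63.6) ≈ 0.553.
Too low — raise k to concentrate. Iterating converges to k ≈ 6.01.
Then θ = 34.3/(6.01−1) ≈ 6.85.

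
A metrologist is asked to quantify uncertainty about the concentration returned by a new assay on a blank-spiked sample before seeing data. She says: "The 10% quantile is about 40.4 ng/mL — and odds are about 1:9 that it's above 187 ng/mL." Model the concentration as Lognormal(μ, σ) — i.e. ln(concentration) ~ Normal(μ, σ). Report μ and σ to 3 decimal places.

μ ≈ 4.465, σ ≈ 0.598

If T ~ Lognormal(μ,σ) then ln T ~ Normal(μ,σ), so the p-quantile of ln T is μ + z_p·σ.
ln(40.4) = 3.699 and ln(187) = 5.231; z_{0.1} = -1.282, z_{0.9} = 1.282.
σ = (5.231 − 3.699)/(1.282 − (-1.282)) = 0.598.
μ = 3.699 − (-1.282)·0.598 = 4.465.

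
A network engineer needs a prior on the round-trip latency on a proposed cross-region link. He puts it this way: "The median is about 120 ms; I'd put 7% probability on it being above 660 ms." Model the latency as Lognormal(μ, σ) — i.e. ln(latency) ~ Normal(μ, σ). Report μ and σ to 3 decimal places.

If T ~ Lognormal(μ,σ) then ln T ~ Normal(μ,σ), so the p-quantile of ln T is μ + z_p·σ.
ln(120) = 4.787 and ln(660) = 6.492; z_{0.5} = 0, z_{0.93} = 1.476.
σ = (6.492 − 4.787)/(1.476 − (0)) = 1.155.
μ = 4.787 − (0)·1.155 = 4.787.

μ ≈ 4.787, σ ≈ 1.155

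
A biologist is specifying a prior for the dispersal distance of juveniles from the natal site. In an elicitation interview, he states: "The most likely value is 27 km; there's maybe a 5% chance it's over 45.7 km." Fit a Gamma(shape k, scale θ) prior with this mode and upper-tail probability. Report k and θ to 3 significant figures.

Gamma(k,θ) with k>1 has mode (k−1)θ, so θ = 27/(k−1).
Need P(X < 45.7) = 0.95 with θ tied to k this way. Start at k = 2, θ = 27: P(X<45.7) ≈ 0.504.
Too low — raise k to concentrate. Iterating converges to k ≈ 11.1.
Then θ = 27/(11.1−1) ≈ 2.68.

k ≈ 11.1, θ ≈ 2.68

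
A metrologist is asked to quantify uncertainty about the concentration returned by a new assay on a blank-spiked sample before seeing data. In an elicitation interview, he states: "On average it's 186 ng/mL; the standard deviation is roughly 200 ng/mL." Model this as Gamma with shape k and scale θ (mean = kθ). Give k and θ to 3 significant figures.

k ≈ 0.865, θ ≈ 215

For Gamma(k, scale θ): mean = kθ, variance = kθ², so CV = 1/√k.
CV = SD/mean = 200/186 = 1.075, hence k = 1/CV² = 0.865.
Then θ = mean/k = 186/0.865 = 215.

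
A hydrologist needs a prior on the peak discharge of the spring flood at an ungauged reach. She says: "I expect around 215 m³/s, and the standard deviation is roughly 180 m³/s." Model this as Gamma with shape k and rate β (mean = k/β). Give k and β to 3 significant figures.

For Gamma(k, rate β): mean = k/β, variance = k/β², so CV = 1/√k.
CV = SD/mean = 180/215 = 0.8372, hence k = 1/CV² = 1.43.
Then β = k/mean = 1.43/215 = 0.00664.

k ≈ 1.43, β ≈ 0.00664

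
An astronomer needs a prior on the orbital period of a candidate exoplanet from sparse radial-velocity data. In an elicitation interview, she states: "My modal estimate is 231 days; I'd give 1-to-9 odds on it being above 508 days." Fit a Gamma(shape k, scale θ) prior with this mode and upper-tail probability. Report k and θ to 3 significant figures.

k ≈ 4.1, θ ≈ 74.6

Gamma(k,θ) with k>1 has mode (k−1)θ, so θ = 231/(k−1).
Need P(X < 508) = 0.9 with θ tied to k this way. Start at k = 2, θ = 231: P(X<508) ≈ 0.645.
Too low — raise k to concentrate. Iterating converges to k ≈ 4.1.
Then θ = 231/(4.1−1) ≈ 74.6.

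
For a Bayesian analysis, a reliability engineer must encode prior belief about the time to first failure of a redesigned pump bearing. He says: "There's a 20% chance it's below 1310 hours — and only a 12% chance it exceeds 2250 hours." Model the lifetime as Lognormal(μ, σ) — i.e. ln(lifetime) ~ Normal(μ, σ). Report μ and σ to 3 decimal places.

μ ≈ 7.404, σ ≈ 0.268

If T ~ Lognormal(μ,σ) then ln T ~ Normal(μ,σ), so the p-quantile of ln T is μ + z_p·σ.
ln(1310) = 7.178 and ln(2250) = 7.719; z_{0.2} = -0.8416, z_{0.88} = 1.175.
σ = (7.719 − 7.178)/(1.175 − (-0.8416)) = 0.268.
μ = 7.178 − (-0.8416)·0.268 = 7.404.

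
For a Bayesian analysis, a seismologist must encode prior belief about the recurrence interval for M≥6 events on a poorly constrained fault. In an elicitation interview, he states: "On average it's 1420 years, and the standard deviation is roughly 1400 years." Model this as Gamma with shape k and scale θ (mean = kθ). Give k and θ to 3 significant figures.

For Gamma(k, scale θ): mean = kθ, variance = kθ², so CV = 1/√k.
CV = SD/mean = 1400/1420 = 0.9859, hence k = 1/CV² = 1.03.
Then θ = mean/k = 1420/1.03 = 1380.

k ≈ 1.03, θ ≈ 1380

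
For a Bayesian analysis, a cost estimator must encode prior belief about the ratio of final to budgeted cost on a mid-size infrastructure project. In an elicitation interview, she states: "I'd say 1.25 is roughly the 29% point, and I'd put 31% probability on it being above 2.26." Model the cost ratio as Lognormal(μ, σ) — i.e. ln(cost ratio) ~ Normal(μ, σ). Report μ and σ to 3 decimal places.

If T ~ Lognormal(μ,σ) then ln T ~ Normal(μ,σ), so the p-quantile of ln T is μ + z_p·σ.
ln(1.25) = 0.2231 and ln(2.26) = 0.8154; z_{0.29} = -0.5534, z_{0.69} = 0.4959.
σ = (0.8154 − 0.2231)/(0.4959 − (-0.5534)) = 0.564.
μ = 0.2231 − (-0.5534)·0.564 = 0.535.

μ ≈ 0.535, σ ≈ 0.564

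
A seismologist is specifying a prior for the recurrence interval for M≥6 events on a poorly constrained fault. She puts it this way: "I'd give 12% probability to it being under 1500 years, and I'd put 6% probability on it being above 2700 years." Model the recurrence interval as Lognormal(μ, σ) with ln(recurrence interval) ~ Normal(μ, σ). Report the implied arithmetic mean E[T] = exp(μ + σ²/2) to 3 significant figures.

If T ~ Lognormal(μ,σ) then ln T ~ Normal(μ,σ), so the p-quantile of ln T is μ + z_p·σ.
ln(1500) = 7.313 and ln(2700) = 7.901; z_{0.12} = -1.175, z_{0.94} = 1.555.
σ = (7.901 − 7.313)/(1.555 − (-1.175)) = 0.215.
μ = 7.313 − (-1.175)·0.215 = 7.566.
E[T] = exp(μ + σ²/2) = exp(7.566 + 0.0232) = 1980 years.

E[T] ≈ 1980 years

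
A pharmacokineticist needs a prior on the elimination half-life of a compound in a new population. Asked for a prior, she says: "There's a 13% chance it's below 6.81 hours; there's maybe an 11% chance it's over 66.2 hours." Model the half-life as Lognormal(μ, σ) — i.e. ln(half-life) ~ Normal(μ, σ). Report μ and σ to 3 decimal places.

If T ~ Lognormal(μ,σ) then ln T ~ Normal(μ,σ), so the p-quantile of ln T is μ + z_p·σ.
ln(6.81) = 1.918 and ln(66.2) = 4.193; z_{0.13} = -1.126, z_{0.89} = 1.227.
σ = (4.193 − 1.918)/(1.227 − (-1.126)) = 0.967.
μ = 1.918 − (-1.126)·0.967 = 3.007.

μ ≈ 3.007, σ ≈ 0.967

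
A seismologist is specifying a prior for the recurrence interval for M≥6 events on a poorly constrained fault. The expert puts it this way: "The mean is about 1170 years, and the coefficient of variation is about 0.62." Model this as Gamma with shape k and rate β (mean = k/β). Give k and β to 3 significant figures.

k ≈ 2.6, β ≈ 0.00222

For Gamma(k, rate β): mean = k/β, variance = k/β², so CV = 1/√k.
CV = 0.62, hence k = 1/CV² = 2.6.
Then β = k/mean = 2.6/1170 = 0.00222.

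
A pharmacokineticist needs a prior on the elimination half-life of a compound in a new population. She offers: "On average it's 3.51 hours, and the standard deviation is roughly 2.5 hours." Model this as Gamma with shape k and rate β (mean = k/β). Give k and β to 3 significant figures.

k ≈ 1.97, β ≈ 0.562

For Gamma(k, rate β): mean = k/β, variance = k/β², so CV = 1/√k.
CV = SD/mean = 2.5/3.51 = 0.7123, hence k = 1/CV² = 1.97.
Then β = k/mean = 1.97/3.51 = 0.562.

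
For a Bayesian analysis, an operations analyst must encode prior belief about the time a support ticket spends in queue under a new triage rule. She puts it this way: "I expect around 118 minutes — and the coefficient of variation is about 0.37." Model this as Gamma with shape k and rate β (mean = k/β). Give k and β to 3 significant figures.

k ≈ 7.3, β ≈ 0.0619

For Gamma(k, rate β): mean = k/β, variance = k/β², so CV = 1/√k.
CV = 0.37, hence k = 1/CV² = 7.3.
Then β = k/mean = 7.3/118 = 0.0619.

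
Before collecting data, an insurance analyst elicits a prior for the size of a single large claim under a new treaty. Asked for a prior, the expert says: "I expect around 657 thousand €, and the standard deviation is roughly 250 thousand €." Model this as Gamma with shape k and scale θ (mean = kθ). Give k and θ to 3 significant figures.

k ≈ 6.91, θ ≈ 95.1

For Gamma(k, scale θ): mean = kθ, variance = kθ², so CV = 1/√k.
CV = SD/mean = 250/657 = 0.3805, hence k = 1/CV² = 6.91.
Then θ = mean/k = 657/6.91 = 95.1.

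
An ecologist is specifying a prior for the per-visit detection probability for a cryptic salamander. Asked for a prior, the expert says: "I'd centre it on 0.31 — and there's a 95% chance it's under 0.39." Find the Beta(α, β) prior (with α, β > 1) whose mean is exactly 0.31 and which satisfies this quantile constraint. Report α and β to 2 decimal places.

With mean 0.31 fixed, write α = 0.31s, β = 0.69s where s = α+β.
Need P(θ < 0.39) = 0.95 under Beta(0.31s, 0.69s). Normal approximation: (q−m)/√(m(1−m)/s) ≈ z_{0.95} = 1.64, so s ≈ 0.31·0.69·(1.64)²/(0.39−0.31)² = 90.4.
At s = 90.4: P(θ<0.39) ≈ 0.946. Adjusting to match 0.95 gives s ≈ 94.81.
So α = 0.31·94.81 ≈ 29.39, β = 0.69·94.81 ≈ 65.42.

α ≈ 29.39, β ≈ 65.42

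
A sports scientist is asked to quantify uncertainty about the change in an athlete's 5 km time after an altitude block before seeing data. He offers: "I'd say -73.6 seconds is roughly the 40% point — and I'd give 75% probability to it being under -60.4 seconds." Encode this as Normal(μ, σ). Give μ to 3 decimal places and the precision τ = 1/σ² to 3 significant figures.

The p-quantile of Normal(μ,σ) is μ + z_p·σ, with z_{0.4} = -0.2533 and z_{0.75} = 0.6745.
Eliminate σ: μ = (z₂·x₁ − z₁·x₂)/(z₂ − z₁) = (0.6745·-73.6 − (-0.2533)·-60.4)/0.9278 = -69.996.
Then σ = (x₂ − x₁)/(z₂ − z₁) = (-60.4 − -73.6)/0.9278 = 14.227.
Precision τ = 1/σ² = 1/14.23² = 0.00494.

μ = -69.996, τ = 0.00494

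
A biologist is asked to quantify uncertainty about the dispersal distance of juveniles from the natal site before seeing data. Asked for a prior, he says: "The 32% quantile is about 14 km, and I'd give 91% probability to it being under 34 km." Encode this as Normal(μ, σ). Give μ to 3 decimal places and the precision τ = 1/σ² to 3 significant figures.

μ = 19.172, τ = 0.00818

The p-quantile of Normal(μ,σ) is μ + z_p·σ, with z_{0.32} = -0.4677 and z_{0.91} = 1.341.
Eliminate σ: μ = (z₂·x₁ − z₁·x₂)/(z₂ − z₁) = (1.341·14 − (-0.4677)·34)/1.808 = 19.172.
Then σ = (x₂ − x₁)/(z₂ − z₁) = (34 − 14)/1.808 = 11.059.
Precision τ = 1/σ² = 1/11.06² = 0.00818.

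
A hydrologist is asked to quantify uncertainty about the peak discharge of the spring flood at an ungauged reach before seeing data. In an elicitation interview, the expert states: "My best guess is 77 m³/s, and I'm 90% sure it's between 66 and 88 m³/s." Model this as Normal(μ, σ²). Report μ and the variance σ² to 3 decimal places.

A symmetric 90% interval runs μ ± z·σ with z = 1.645.
Half-width = 11, so σ = 11/1.645 = 6.6875 and σ² = 44.723.
μ is the stated best guess, 77.000.

μ = 77.000, σ² = 44.723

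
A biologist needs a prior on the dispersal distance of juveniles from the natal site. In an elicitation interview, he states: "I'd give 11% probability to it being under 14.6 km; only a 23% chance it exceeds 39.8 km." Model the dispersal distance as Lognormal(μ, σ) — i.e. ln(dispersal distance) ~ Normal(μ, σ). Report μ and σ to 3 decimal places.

μ ≈ 3.307, σ ≈ 0.510

If T ~ Lognormal(μ,σ) then ln T ~ Normal(μ,σ), so the p-quantile of ln T is μ + z_p·σ.
ln(14.6) = 2.681 and ln(39.8) = 3.684; z_{0.11} = -1.227, z_{0.77} = 0.7388.
σ = (3.684 − 2.681)/(0.7388 − (-1.227)) = 0.510.
μ = 2.681 − (-1.227)·0.510 = 3.307.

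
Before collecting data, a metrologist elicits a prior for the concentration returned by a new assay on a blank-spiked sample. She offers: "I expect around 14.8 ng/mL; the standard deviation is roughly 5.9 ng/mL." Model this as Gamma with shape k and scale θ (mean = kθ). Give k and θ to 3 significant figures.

For Gamma(k, scale θ): mean = kθ, variance = kθ², so CV = 1/√k.
CV = SD/mean = 5.9/14.8 = 0.3986, hence k = 1/CV² = 6.29.
Then θ = mean/k = 14.8/6.29 = 2.35.

k ≈ 6.29, θ ≈ 2.35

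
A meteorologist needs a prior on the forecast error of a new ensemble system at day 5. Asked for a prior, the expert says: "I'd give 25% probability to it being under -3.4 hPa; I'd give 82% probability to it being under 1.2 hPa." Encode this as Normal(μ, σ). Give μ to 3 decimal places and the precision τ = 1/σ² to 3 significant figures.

μ = -1.448, τ = 0.119

For Normal(μ,σ), the p-quantile is μ + z_p·σ. Here z_{0.25} = -0.6745, z_{0.82} = 0.9154.
So -3.4 = μ − 0.6745σ and 1.2 = μ + 0.9154σ.
Subtracting: σ = (1.2 − -3.4)/(0.9154 − (-0.6745)) = 2.893.
Then μ = -3.4 − (-0.6745)·2.893 = -1.448.
Precision τ = 1/σ² = 1/2.893² = 0.119.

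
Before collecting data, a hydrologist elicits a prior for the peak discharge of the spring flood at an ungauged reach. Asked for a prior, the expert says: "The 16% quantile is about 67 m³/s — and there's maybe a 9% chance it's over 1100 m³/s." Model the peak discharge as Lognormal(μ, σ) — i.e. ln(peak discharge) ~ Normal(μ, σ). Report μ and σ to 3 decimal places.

μ ≈ 5.396, σ ≈ 1.198

If T ~ Lognormal(μ,σ) then ln T ~ Normal(μ,σ), so the p-quantile of ln T is μ + z_p·σ.
ln(67) = 4.205 and ln(1100) = 7.003; z_{0.16} = -0.9945, z_{0.91} = 1.341.
σ = (7.003 − 4.205)/(1.341 − (-0.9945)) = 1.198.
μ = 4.205 − (-0.9945)·1.198 = 5.396.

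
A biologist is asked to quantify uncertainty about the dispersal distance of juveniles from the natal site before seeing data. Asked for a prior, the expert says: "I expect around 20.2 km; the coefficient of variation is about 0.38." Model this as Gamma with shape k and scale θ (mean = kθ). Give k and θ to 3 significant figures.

k ≈ 6.93, θ ≈ 2.92

For Gamma(k, scale θ): mean = kθ, variance = kθ², so CV = 1/√k.
CV = 0.38, hence k = 1/CV² = 6.93.
Then θ = mean/k = 20.2/6.93 = 2.92.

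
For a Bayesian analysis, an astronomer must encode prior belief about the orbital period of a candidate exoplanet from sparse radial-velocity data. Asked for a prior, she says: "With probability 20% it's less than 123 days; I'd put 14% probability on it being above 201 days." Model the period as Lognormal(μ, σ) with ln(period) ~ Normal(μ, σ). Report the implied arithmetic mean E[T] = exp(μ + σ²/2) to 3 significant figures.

E[T] ≈ 158 days

If T ~ Lognormal(μ,σ) then ln T ~ Normal(μ,σ), so the p-quantile of ln T is μ + z_p·σ.
ln(123) = 4.812 and ln(201) = 5.303; z_{0.2} = -0.8416, z_{0.86} = 1.08.
σ = (5.303 − 4.812)/(1.08 − (-0.8416)) = 0.256.
μ = 4.812 − (-0.8416)·0.256 = 5.027.
E[T] = exp(μ + σ²/2) = exp(5.027 + 0.0326) = 158 days.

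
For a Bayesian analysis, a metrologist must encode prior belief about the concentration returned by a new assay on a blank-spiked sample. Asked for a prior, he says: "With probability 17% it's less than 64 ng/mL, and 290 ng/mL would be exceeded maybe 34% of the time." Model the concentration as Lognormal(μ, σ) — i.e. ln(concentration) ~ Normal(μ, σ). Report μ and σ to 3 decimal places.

If T ~ Lognormal(μ,σ) then ln T ~ Normal(μ,σ), so the p-quantile of ln T is μ + z_p·σ.
ln(64) = 4.159 and ln(290) = 5.67; z_{0.17} = -0.9542, z_{0.66} = 0.4125.
σ = (5.67 − 4.159)/(0.4125 − (-0.9542)) = 1.106.
μ = 4.159 − (-0.9542)·1.106 = 5.214.

μ ≈ 5.214, σ ≈ 1.106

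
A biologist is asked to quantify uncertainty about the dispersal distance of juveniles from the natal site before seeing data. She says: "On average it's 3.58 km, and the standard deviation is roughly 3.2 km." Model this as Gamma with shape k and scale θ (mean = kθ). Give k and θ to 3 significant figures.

For Gamma(k, scale θ): mean = kθ, variance = kθ², so CV = 1/√k.
CV = SD/mean = 3.2/3.58 = 0.8939, hence k = 1/CV² = 1.25.
Then θ = mean/k = 3.58/1.25 = 2.86.

k ≈ 1.25, θ ≈ 2.86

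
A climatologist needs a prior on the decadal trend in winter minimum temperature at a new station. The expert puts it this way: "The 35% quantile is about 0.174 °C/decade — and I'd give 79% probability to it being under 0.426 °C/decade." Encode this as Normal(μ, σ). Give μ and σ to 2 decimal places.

μ = 0.26, σ = 0.21

For Normal(μ,σ), the p-quantile is μ + z_p·σ. Here z_{0.35} = -0.3853, z_{0.79} = 0.8064.
So 0.174 = μ − 0.3853σ and 0.426 = μ + 0.8064σ.
Subtracting: σ = (0.426 − 0.174)/(0.8064 − (-0.3853)) = 0.21.
Then μ = 0.174 − (-0.3853)·0.21 = 0.26.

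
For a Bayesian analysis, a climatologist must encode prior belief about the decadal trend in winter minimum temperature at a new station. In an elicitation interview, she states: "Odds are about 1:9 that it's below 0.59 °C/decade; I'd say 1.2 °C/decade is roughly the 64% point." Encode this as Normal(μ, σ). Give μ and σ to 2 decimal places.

The p-quantile of Normal(μ,σ) is μ + z_p·σ, with z_{0.1} = -1.282 and z_{0.64} = 0.3585.
Eliminate σ: μ = (z₂·x₁ − z₁·x₂)/(z₂ − z₁) = (0.3585·0.59 − (-1.282)·1.2)/1.64 = 1.07.
Then σ = (x₂ − x₁)/(z₂ − z₁) = (1.2 − 0.59)/1.64 = 0.37.

μ = 1.07, σ = 0.37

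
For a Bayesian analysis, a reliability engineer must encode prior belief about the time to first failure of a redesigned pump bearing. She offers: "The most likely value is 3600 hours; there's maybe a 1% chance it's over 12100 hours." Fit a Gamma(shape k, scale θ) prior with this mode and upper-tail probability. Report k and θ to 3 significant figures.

k ≈ 3.98, θ ≈ 1210

Gamma(k,θ) with k>1 has mode (k−1)θ, so θ = 3600/(k−1).
Need P(X < 12100) = 0.99 with θ tied to k this way. Start at k = 2, θ = 3600: P(X<12100) ≈ 0.849.
Too low — raise k to concentrate. Iterating converges to k ≈ 3.98.
Then θ = 3600/(3.98−1) ≈ 1210.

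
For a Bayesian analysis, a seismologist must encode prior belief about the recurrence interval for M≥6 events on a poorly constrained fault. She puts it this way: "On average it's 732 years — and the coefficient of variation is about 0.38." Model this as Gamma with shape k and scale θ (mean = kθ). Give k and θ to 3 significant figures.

k ≈ 6.93, θ ≈ 106

For Gamma(k, scale θ): mean = kθ, variance = kθ², so CV = 1/√k.
CV = 0.38, hence k = 1/CV² = 6.93.
Then θ = mean/k = 732/6.93 = 106.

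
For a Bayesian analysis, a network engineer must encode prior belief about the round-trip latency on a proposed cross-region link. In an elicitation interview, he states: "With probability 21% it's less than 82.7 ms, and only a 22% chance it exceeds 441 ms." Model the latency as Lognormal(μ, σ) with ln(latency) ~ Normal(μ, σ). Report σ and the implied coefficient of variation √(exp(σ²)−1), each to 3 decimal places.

If T ~ Lognormal(μ,σ) then ln T ~ Normal(μ,σ), so the p-quantile of ln T is μ + z_p·σ.
ln(82.7) = 4.415 and ln(441) = 6.089; z_{0.21} = -0.8064, z_{0.78} = 0.7722.
σ = (6.089 − 4.415)/(0.7722 − (-0.8064)) = 1.060.
μ = 4.415 − (-0.8064)·1.060 = 5.270.
CV = √(exp(σ²)−1) = √(exp(1.1243)−1) = 1.442.

σ ≈ 1.060, CV ≈ 1.442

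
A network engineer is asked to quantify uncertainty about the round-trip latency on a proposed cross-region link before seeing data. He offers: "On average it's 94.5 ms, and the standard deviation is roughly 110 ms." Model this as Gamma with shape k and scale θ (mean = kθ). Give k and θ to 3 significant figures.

For Gamma(k, scale θ): mean = kθ, variance = kθ², so CV = 1/√k.
CV = SD/mean = 110/94.5 = 1.164, hence k = 1/CV² = 0.738.
Then θ = mean/k = 94.5/0.738 = 128.

k ≈ 0.738, θ ≈ 128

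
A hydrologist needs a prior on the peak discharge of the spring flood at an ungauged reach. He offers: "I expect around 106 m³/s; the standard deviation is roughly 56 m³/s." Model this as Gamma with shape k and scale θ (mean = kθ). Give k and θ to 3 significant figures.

For Gamma(k, scale θ): mean = kθ, variance = kθ², so CV = 1/√k.
CV = SD/mean = 56/106 = 0.5283, hence k = 1/CV² = 3.58.
Then θ = mean/k = 106/3.58 = 29.6.

k ≈ 3.58, θ ≈ 29.6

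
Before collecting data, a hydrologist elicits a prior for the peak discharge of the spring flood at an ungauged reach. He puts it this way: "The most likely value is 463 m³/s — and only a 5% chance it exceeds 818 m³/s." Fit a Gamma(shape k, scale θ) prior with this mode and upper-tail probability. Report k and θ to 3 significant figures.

Gamma(k,θ) with k>1 has mode (k−1)θ, so θ = 463/(k−1).
Need P(X < 818) = 0.95 with θ tied to k this way. Start at k = 2, θ = 463: P(X<818) ≈ 0.527.
Too low — raise k to concentrate. Iterating converges to k ≈ 9.61.
Then θ = 463/(9.61−1) ≈ 53.8.

k ≈ 9.61, θ ≈ 53.8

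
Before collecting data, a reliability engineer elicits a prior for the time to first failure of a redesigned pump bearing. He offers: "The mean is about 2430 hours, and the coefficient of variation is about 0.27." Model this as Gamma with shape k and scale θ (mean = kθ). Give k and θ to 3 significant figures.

k ≈ 13.7, θ ≈ 177

For Gamma(k, scale θ): mean = kθ, variance = kθ², so CV = 1/√k.
CV = 0.27, hence k = 1/CV² = 13.7.
Then θ = mean/k = 2430/13.7 = 177.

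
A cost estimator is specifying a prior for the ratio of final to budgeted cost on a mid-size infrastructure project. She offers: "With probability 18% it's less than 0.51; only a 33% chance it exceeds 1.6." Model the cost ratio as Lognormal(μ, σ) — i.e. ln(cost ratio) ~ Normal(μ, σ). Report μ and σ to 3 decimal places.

μ ≈ 0.099, σ ≈ 0.844

If T ~ Lognormal(μ,σ) then ln T ~ Normal(μ,σ), so the p-quantile of ln T is μ + z_p·σ.
ln(0.51) = -0.6733 and ln(1.6) = 0.47; z_{0.18} = -0.9154, z_{0.67} = 0.4399.
σ = (0.47 − -0.6733)/(0.4399 − (-0.9154)) = 0.844.
μ = -0.6733 − (-0.9154)·0.844 = 0.099.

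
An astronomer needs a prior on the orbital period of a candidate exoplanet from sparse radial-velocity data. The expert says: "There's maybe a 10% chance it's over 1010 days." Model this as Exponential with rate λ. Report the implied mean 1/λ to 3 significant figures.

P(T > 1010.0) = e^(−λ·1010.0) = 0.1, so λ = −ln(0.1)/1010.0 = 0.00228.
Mean = 1/λ = 439 days.

mean ≈ 439 days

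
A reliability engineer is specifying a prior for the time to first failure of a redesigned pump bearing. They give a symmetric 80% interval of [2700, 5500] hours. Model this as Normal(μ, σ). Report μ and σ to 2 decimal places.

μ = 4100.00, σ = 1092.43

A symmetric 80% interval runs μ ± z·σ with z = 1.282.
Half-width = 1400, so σ = 1400/1.282 = 1092.43.
μ is the interval midpoint, 4100.00.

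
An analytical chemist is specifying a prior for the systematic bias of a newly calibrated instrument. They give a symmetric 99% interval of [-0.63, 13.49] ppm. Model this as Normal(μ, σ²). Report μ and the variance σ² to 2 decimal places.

A symmetric 99% interval runs μ ± z·σ with z = 2.576.
Half-width = 7.06, so σ = 7.06/2.576 = 2.741 and σ² = 7.51.
μ is the interval midpoint, 6.43.

μ = 6.43, σ² = 7.51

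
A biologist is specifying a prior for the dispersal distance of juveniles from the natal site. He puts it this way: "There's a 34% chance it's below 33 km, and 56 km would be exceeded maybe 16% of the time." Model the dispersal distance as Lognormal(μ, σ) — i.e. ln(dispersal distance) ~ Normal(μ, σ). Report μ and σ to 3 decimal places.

If T ~ Lognormal(μ,σ) then ln T ~ Normal(μ,σ), so the p-quantile of ln T is μ + z_p·σ.
ln(33) = 3.497 and ln(56) = 4.025; z_{0.34} = -0.4125, z_{0.84} = 0.9945.
σ = (4.025 − 3.497)/(0.9945 − (-0.4125)) = 0.376.
μ = 3.497 − (-0.4125)·0.376 = 3.652.

μ ≈ 3.652, σ ≈ 0.376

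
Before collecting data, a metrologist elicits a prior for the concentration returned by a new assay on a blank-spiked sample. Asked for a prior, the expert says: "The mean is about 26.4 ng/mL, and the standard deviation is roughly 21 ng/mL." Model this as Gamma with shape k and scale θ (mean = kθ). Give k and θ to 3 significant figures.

For Gamma(k, scale θ): mean = kθ, variance = kθ², so CV = 1/√k.
CV = SD/mean = 21/26.4 = 0.7955, hence k = 1/CV² = 1.58.
Then θ = mean/k = 26.4/1.58 = 16.7.

k ≈ 1.58, θ ≈ 16.7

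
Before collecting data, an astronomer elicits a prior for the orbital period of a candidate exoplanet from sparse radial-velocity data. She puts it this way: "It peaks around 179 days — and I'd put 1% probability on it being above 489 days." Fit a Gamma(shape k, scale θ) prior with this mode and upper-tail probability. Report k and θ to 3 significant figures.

k ≈ 5.56, θ ≈ 39.3

Gamma(k,θ) with k>1 has mode (k−1)θ, so θ = 179/(k−1).
Need P(X < 489) = 0.99 with θ tied to k this way. Start at k = 2, θ = 179: P(X<489) ≈ 0.757.
Too low — raise k to concentrate. Iterating converges to k ≈ 5.56.
Then θ = 179/(5.56−1) ≈ 39.3.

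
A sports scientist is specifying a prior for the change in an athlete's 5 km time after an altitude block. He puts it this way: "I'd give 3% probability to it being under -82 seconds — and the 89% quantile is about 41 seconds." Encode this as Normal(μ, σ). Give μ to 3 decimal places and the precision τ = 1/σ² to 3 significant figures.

For Normal(μ,σ), the p-quantile is μ + z_p·σ. Here z_{0.03} = -1.881, z_{0.89} = 1.227.
So -82 = μ − 1.881σ and 41 = μ + 1.227σ.
Subtracting: σ = (41 − -82)/(1.227 − (-1.881)) = 39.584.
Then μ = -82 − (-1.881)·39.584 = -7.551.
Precision τ = 1/σ² = 1/39.58² = 0.000638.

μ = -7.551, τ = 0.000638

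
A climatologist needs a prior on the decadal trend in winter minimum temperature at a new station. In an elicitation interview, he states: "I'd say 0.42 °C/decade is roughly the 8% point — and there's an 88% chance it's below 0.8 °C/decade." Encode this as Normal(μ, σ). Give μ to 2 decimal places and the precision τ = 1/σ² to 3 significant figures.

μ = 0.63, τ = 46.1

The p-quantile of Normal(μ,σ) is μ + z_p·σ, with z_{0.08} = -1.405 and z_{0.88} = 1.175.
Eliminate σ: μ = (z₂·x₁ − z₁·x₂)/(z₂ − z₁) = (1.175·0.42 − (-1.405)·0.8)/2.58 = 0.63.
Then σ = (x₂ − x₁)/(z₂ − z₁) = (0.8 − 0.42)/2.58 = 0.15.
Precision τ = 1/σ² = 1/0.1473² = 46.1.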